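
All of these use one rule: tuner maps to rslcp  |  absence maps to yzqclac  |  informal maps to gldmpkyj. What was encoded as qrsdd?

This is a Caesar cipher with shift 24.
Undoing it on qrsdd: q−24=s, r−24=t, s−24=u, d−24=f, d−24=f.

stuff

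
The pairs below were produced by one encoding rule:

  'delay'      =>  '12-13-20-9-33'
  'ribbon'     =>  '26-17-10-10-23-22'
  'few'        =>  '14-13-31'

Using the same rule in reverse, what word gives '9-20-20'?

d is letter #4 and maps to 12: an offset of 8. Each letter is replaced by its alphabet position (a=1..z=26) + 8.
Reversing it on 9-20-20: 9→(9−8)÷1=1=a, 20→(20−8)÷1=12=l, 20→(20−8)÷1=12=l.

all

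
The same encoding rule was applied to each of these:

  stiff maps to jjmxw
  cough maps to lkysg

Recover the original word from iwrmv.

rinse

The output letters match the input read backwards, each shifted +4: stiff reversed is ffits. The word is reversed, then every letter is shifted forward by 4.
Undoing it on iwrmv: shift back: i−4=e, w−4=s, r−4=n, m−4=i, v−4=r → esnir; then reverse → rinse.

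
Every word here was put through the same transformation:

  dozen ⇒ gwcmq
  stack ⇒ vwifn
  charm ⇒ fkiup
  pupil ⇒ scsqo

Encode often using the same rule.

wiwmq

The shift depends on letter class: consonant d→g is +3, but vowel o→w is +8. The rule splits by letter class: vowels +8, consonants +3.
For often: o(vowel)+8=w, f(cons)+3=i, t(cons)+3=w, e(vowel)+8=m, n(cons)+3=q.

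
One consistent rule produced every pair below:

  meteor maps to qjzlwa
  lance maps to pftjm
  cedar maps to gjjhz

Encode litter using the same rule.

In meteor: m→q is +4, e→j is +5, t→z is +6, e→l is +7 — the shift increases by 1 each position. The shift increases by 1 at each position, starting from +4: 4, 5, 6, ….
Applying it to litter: l+4=p, i+5=n, t+6=z, t+7=a, e+8=m, r+9=a.

pnzama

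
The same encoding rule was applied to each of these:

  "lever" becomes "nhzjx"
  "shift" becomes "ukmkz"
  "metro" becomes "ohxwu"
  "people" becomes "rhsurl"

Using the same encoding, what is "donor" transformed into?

In lever: l→n is +2, e→h is +3, v→z is +4, e→j is +5 — the shift increases by 1 each position. Each letter shifts forward by (position + 2), i.e. 2, 3, 4, … — the shift grows by one for each successive letter.
Applying it to donor: d+2=f, o+3=r, n+4=r, o+5=t, r+6=x.

frrtx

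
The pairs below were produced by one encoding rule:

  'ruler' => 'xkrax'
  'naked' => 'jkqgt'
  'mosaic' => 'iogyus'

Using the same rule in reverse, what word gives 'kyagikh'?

because

The output letters match the input read backwards, each shifted +6: ruler reversed is relur. The word is reversed, then every letter is shifted forward by 6.
Reversing it on kyagikh: shift back: k−6=e, y−6=s, a−6=u, g−6=a, i−6=c, k−6=e, h−6=b → esuaceb; then reverse → because.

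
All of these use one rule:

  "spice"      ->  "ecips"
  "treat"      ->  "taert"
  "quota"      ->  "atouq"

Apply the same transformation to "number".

rebmun

The output letters match the input read backwards: spice reversed is ecips. The word is simply reversed.
Applying it to number: reverse → rebmun.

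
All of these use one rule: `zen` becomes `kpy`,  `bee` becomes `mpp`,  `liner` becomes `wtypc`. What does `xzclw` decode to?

Compare letters: z→k is +11, e→p is +11, n→y is +11 — a constant shift. This is a Caesar cipher with shift 11.
Undoing it on xzclw: x−11=m, z−11=o, c−11=r, l−11=a, w−11=l.

moral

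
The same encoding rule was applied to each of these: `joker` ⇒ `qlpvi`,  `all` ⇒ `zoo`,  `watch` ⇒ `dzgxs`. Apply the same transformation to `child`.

Each letter is replaced by its mirror in the alphabet: a↔z, b↔y, c↔x, and so on (the Atbash cipher).
Applying it to child: c↔x, h↔s, i↔r, l↔o, d↔w.

xsrow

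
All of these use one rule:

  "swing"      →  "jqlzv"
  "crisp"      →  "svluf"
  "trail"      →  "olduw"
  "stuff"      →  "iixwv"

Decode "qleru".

robin

The output letters match the input read backwards, each shifted +3: swing reversed is gniws. Two steps: reverse the string, then apply a Caesar shift of +3.
Reversing it on qleru: shift back: q−3=n, l−3=i, e−3=b, r−3=o, u−3=r → nibor; then reverse → robin.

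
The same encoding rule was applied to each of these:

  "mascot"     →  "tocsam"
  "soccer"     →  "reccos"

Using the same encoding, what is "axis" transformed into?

The output letters match the input read backwards: mascot reversed is tocsam. The word is simply reversed.
Applying it to axis: reverse → sixa.

sixa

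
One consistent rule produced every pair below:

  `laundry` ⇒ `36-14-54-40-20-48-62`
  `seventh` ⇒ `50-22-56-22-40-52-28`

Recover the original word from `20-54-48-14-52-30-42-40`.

With a=1..z=26, the number is 2·pos + 12.
Reversing it on 20-54-48-14-52-30-42-40: 20→(20−12)÷2=4=d, 54→(54−12)÷2=21=u, 48→(48−12)÷2=18=r, 14→(14−12)÷2=1=a, 52→(52−12)÷2=20=t, 30→(30−12)÷2=9=i, 42→(42−12)÷2=15=o, 40→(40−12)÷2=14=n.

duration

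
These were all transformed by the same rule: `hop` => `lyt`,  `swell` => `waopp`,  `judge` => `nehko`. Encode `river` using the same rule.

vszov

The shift depends on letter class: consonant h→l is +4, but vowel o→y is +10. Two shifts are in play — +10 for a/e/i/o/u, +4 for every other letter.
On river: r(cons)+4=v, i(vowel)+10=s, v(cons)+4=z, e(vowel)+10=o, r(cons)+4=v.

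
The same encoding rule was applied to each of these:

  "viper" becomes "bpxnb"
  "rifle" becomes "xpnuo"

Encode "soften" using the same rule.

The shift increases by 1 at each position, starting from +6: 6, 7, 8, ….
For soften: s+6=y, o+7=v, f+8=n, t+9=c, e+10=o, n+11=y.

yvncoy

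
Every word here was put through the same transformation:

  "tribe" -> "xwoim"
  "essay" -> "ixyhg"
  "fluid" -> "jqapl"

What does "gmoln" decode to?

In tribe: t→x is +4, r→w is +5, i→o is +6, b→i is +7 — the shift increases by 1 each position. Letter i (0-indexed) is shifted by i+4, so successive shifts are 4, 5, 6, ….
Undoing it on gmoln: g−4=c, m−5=h, o−6=i, l−7=e, n−8=f.

chief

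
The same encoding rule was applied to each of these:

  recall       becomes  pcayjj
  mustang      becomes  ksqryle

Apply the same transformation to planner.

Compare letters: r→p is +24, e→c is +24, c→a is +24 — a constant shift. This is a Caesar cipher with shift 24.
For planner: p+24=n, l+24=j, a+24=y, n+24=l, n+24=l, e+24=c, r+24=p.

njyllcp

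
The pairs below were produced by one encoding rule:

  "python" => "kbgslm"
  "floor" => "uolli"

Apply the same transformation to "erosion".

vilhrlm

Each letter is replaced by its mirror in the alphabet: a↔z, b↔y, c↔x, and so on (the Atbash cipher).
Applying it to erosion: e↔v, r↔i, o↔l, s↔h, i↔r, o↔l, n↔m.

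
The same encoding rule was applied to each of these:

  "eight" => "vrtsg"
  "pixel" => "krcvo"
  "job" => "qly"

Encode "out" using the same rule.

lfg

Each pair mirrors across the alphabet (e↔v, i↔r, g↔t): positions sum to 25. Letters are reflected about the middle of the alphabet (position → 25−position): Atbash.
On out: o↔l, u↔f, t↔g.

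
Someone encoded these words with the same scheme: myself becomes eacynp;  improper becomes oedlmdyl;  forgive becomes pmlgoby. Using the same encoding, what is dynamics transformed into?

havieoqc

m(12)→e(4) and y(24)→a(0) fit y≡17x+8 (mod 26); the inverse of 17 mod 26 is 23. This is an affine cipher: with a=0,…,z=25, each position x becomes (17x+8) mod 26.
For dynamics: d(3)→17·3+8≡7=h; y(24)→17·24+8≡0=a; n(13)→17·13+8≡21=v; a(0)→17·0+8≡8=i; m(12)→17·12+8≡4=e; i(8)→17·8+8≡14=o; c(2)→17·2+8≡16=q; s(18)→17·18+8≡2=c (all mod 26).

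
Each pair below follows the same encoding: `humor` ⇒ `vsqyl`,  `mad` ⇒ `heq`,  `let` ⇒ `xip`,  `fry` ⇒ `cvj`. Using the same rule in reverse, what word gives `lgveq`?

The output letters match the input read backwards, each shifted +4: humor reversed is romuh. Read the word backwards and shift each letter +4.
Undoing it on lgveq: shift back: l−4=h, g−4=c, v−4=r, e−4=a, q−4=m → hcram; then reverse → march.

march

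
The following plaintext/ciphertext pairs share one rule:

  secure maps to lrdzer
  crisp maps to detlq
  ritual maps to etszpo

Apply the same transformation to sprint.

lqetcs

s(18)→l(11) and e(4)→r(17) fit y≡7x+15 (mod 26); the inverse of 7 mod 26 is 15. Each letter's alphabet position (a=0..z=25) is mapped through 7·x+15 mod 26 — an affine cipher.
Applying it to sprint: s(18)→7·18+15≡11=l; p(15)→7·15+15≡16=q; r(17)→7·17+15≡4=e; i(8)→7·8+15≡19=t; n(13)→7·13+15≡2=c; t(19)→7·19+15≡18=s (all mod 26).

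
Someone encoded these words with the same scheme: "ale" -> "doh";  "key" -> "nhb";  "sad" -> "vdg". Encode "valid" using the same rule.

This is a Caesar cipher with shift 3.
For valid: v+3=y, a+3=d, l+3=o, i+3=l, d+3=g.

ydolg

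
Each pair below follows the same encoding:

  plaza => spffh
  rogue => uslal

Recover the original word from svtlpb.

profit

In plaza: p→s is +3, l→p is +4, a→f is +5, z→f is +6 — the shift increases by 1 each position. Each letter shifts forward by (position + 3), i.e. 3, 4, 5, … — the shift grows by one for each successive letter.
Decoding svtlpb: s−3=p, v−4=r, t−5=o, l−6=f, p−7=i, b−8=t.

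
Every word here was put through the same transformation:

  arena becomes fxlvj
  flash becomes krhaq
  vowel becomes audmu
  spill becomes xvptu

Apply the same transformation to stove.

In arena: a→f is +5, r→x is +6, e→l is +7, n→v is +8 — the shift increases by 1 each position. Each letter shifts forward by (position + 5), i.e. 5, 6, 7, … — the shift grows by one for each successive letter.
For stove: s+5=x, t+6=z, o+7=v, v+8=d, e+9=n.

xzvdn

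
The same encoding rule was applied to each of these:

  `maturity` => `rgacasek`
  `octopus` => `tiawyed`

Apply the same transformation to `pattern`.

The shift increases by 1 at each position, starting from +5: 5, 6, 7, ….
Applying it to pattern: p+5=u, a+6=g, t+7=a, t+8=b, e+9=n, r+10=b, n+11=y.

ugabnby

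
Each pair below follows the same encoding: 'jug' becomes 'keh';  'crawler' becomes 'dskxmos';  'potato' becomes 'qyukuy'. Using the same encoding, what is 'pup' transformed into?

qeq

The shift depends on letter class: consonant j→k is +1, but vowel u→e is +10. Vowels shift forward by 10 and consonants shift forward by 1.
Applying it to pup: p(cons)+1=q, u(vowel)+10=e, p(cons)+1=q.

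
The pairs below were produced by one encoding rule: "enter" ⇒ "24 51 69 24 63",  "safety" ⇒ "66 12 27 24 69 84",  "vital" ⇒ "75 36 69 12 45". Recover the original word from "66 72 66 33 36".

sushi

Each letter becomes 3×(its alphabet position, a=1..z=26) + 9.
Decoding 66 72 66 33 36: 66→(66−9)÷3=19=s, 72→(72−9)÷3=21=u, 66→(66−9)÷3=19=s, 33→(33−9)÷3=8=h, 36→(36−9)÷3=9=i.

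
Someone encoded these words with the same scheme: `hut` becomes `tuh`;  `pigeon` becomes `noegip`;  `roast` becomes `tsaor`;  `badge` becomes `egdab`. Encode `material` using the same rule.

The output letters match the input read backwards: hut reversed is tuh. It's just the letters in reverse order.
Applying it to material: reverse → lairetam.

lairetam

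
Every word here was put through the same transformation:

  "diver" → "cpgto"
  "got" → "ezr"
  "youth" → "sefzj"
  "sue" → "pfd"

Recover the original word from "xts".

The word is reversed, then every letter is shifted forward by 11.
Decoding xts: shift back: x−11=m, t−11=i, s−11=h → mih; then reverse → him.

him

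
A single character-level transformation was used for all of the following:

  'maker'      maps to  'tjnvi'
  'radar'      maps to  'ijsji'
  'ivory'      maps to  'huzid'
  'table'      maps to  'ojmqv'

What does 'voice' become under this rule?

uzhpv

m(12)→t(19) and a(0)→j(9) fit y≡3x+9 (mod 26); the inverse of 3 mod 26 is 9. This is an affine cipher: with a=0,…,z=25, each position x becomes (3x+9) mod 26.
On voice: v(21)→3·21+9≡20=u; o(14)→3·14+9≡25=z; i(8)→3·8+9≡7=h; c(2)→3·2+9≡15=p; e(4)→3·4+9≡21=v (all mod 26).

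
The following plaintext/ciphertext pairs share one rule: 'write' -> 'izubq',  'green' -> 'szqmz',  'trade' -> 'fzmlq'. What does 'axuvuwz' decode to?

Shifts by position in write: pos 0: w→i (+12), pos 1: r→z (+8), pos 2: i→u (+12), pos 3: t→b (+8) — repeating every 2. It's a Vigenère-style cipher with numeric key [12,8]: position i shifts by key[i mod 2].
Reversing it on axuvuwz: a−12=o, x−8=p, u−12=i, v−8=n, u−12=i, w−8=o, z−12=n.

opinion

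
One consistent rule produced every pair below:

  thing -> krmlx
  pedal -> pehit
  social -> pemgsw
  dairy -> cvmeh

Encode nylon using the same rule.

Read the word backwards and shift each letter +4.
Applying it to nylon: reverse → nolyn; then shift: n+4=r, o+4=s, l+4=p, y+4=c, n+4=r.

rspcr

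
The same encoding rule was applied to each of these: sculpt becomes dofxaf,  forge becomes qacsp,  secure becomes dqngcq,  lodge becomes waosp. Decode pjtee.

exist

A repeating key of period 2 is used — shifts +11, +12 over and over.
Undoing it on pjtee: p−11=e, j−12=x, t−11=i, e−12=s, e−11=t.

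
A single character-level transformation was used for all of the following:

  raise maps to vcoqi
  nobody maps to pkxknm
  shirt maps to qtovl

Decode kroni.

r(17)→v(21) and a(0)→c(2) fit y≡21x+2 (mod 26); the inverse of 21 mod 26 is 5. This is an affine cipher: with a=0,…,z=25, each position x becomes (21x+2) mod 26.
Decoding kroni: k(10)→5·(10−2)≡14=o; r(17)→5·(17−2)≡23=x; o(14)→5·(14−2)≡8=i; n(13)→5·(13−2)≡3=d; i(8)→5·(8−2)≡4=e (all mod 26).

oxide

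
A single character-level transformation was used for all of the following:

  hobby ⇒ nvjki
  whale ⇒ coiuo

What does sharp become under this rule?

The shift increases by 1 at each position, starting from +6: 6, 7, 8, ….
On sharp: s+6=y, h+7=o, a+8=i, r+9=a, p+10=z.

yoiaz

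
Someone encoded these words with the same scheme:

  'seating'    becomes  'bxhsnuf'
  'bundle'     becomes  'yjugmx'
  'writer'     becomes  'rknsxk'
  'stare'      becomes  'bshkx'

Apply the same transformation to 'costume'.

plbsjdx

s(18)→b(1) and e(4)→x(23) fit y≡17x+7 (mod 26); the inverse of 17 mod 26 is 23. Each letter's alphabet position (a=0..z=25) is mapped through 17·x+7 mod 26 — an affine cipher.
On costume: c(2)→17·2+7≡15=p; o(14)→17·14+7≡11=l; s(18)→17·18+7≡1=b; t(19)→17·19+7≡18=s; u(20)→17·20+7≡9=j; m(12)→17·12+7≡3=d; e(4)→17·4+7≡23=x (all mod 26).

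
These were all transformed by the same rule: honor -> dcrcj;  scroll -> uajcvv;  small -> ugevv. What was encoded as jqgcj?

Treating letters as 0–25, the rule is x ↦ 11x + 4 (mod 26).
Undoing it on jqgcj: j(9)→19·(9−4)≡17=r; q(16)→19·(16−4)≡20=u; g(6)→19·(6−4)≡12=m; c(2)→19·(2−4)≡14=o; j(9)→19·(9−4)≡17=r (all mod 26).

rumor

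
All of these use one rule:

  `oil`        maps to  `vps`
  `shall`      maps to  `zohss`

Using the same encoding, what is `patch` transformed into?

whajo

Each letter is shifted forward by 7 in the alphabet (a Caesar shift of +7).
On patch: p+7=w, a+7=h, t+7=a, c+7=j, h+7=o.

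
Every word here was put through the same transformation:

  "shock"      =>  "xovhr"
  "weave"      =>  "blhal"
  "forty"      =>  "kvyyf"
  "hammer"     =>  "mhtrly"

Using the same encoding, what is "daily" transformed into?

ihpqf

Shifts by position in shock: pos 0: s→x (+5), pos 1: h→o (+7), pos 2: o→v (+7), pos 3: c→h (+5), pos 4: k→r (+7) — repeating every 3. A repeating key of period 3 is used — shifts +5, +7, +7 over and over.
For daily: d+5=i, a+7=h, i+7=p, l+5=q, y+7=f.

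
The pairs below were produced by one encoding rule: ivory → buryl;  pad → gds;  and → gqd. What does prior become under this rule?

Two steps: reverse the string, then apply a Caesar shift of +3.
For prior: reverse → roirp; then shift: r+3=u, o+3=r, i+3=l, r+3=u, p+3=s.

urlus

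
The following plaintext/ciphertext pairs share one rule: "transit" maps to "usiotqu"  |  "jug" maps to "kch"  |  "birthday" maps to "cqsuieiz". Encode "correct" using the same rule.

dwssmdu

Vowels shift forward by 8 and consonants shift forward by 1.
On correct: c(cons)+1=d, o(vowel)+8=w, r(cons)+1=s, r(cons)+1=s, e(vowel)+8=m, c(cons)+1=d, t(cons)+1=u.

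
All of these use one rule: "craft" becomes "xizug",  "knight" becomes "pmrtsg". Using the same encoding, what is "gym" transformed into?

tbn

Each pair mirrors across the alphabet (c↔x, r↔i, a↔z): positions sum to 25. Each letter is replaced by its mirror in the alphabet: a↔z, b↔y, c↔x, and so on (the Atbash cipher).
Applying it to gym: g↔t, y↔b, m↔n.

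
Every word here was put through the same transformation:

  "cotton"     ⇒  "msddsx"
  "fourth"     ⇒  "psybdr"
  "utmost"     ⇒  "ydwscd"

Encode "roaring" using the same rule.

bsebmxq

The shift depends on letter class: consonant c→m is +10, but vowel o→s is +4. Two shifts are in play — +4 for a/e/i/o/u, +10 for every other letter.
For roaring: r(cons)+10=b, o(vowel)+4=s, a(vowel)+4=e, r(cons)+10=b, i(vowel)+4=m, n(cons)+10=x, g(cons)+10=q.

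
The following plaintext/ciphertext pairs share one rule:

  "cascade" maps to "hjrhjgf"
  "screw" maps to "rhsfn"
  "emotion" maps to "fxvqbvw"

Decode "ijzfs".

c(2)→h(7) and a(0)→j(9) fit y≡25x+9 (mod 26); the inverse of 25 mod 26 is 25. Treating letters as 0–25, the rule is x ↦ 25x + 9 (mod 26).
Decoding ijzfs: i(8)→25·(8−9)≡1=b; j(9)→25·(9−9)≡0=a; z(25)→25·(25−9)≡10=k; f(5)→25·(5−9)≡4=e; s(18)→25·(18−9)≡17=r (all mod 26).

baker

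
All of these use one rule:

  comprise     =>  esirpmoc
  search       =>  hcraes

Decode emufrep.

The output letters match the input read backwards: comprise reversed is esirpmoc. The word is simply reversed.
Reversing it on emufrep: then reverse → perfume.

perfume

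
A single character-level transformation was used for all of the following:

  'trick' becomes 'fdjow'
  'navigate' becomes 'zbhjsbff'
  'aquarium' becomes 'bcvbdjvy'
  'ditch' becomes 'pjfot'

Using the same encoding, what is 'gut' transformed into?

The shift depends on letter class: consonant t→f is +12, but vowel i→j is +1. Vowels shift forward by 1 and consonants shift forward by 12.
For gut: g(cons)+12=s, u(vowel)+1=v, t(cons)+12=f.

svf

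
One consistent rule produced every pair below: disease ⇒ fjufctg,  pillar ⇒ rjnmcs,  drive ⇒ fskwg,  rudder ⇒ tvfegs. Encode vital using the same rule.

Shifts by position in disease: pos 0: d→f (+2), pos 1: i→j (+1), pos 2: s→u (+2), pos 3: e→f (+1) — repeating every 2. A repeating key of period 2 is used — shifts +2, +1 over and over.
For vital: v+2=x, i+1=j, t+2=v, a+1=b, l+2=n.

xjvbn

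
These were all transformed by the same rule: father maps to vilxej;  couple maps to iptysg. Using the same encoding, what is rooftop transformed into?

tsxjssv

The output letters match the input read backwards, each shifted +4: father reversed is rehtaf. Read the word backwards and shift each letter +4.
On rooftop: reverse → potfoor; then shift: p+4=t, o+4=s, t+4=x, f+4=j, o+4=s, o+4=s, r+4=v.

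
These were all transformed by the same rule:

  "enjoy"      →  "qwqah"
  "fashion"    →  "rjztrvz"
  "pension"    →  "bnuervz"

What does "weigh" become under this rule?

It's a Vigenère-style cipher with numeric key [12,9,7]: position i shifts by key[i mod 3].
On weigh: w+12=i, e+9=n, i+7=p, g+12=s, h+9=q.

inpsq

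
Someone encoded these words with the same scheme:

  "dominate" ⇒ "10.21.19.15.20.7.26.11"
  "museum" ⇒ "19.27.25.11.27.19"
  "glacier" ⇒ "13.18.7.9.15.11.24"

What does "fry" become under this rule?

Letters become their 1-based position plus 6 (so a→7, b→8, …).
For fry: f=6→12, r=18→24, y=25→31.

12.24.31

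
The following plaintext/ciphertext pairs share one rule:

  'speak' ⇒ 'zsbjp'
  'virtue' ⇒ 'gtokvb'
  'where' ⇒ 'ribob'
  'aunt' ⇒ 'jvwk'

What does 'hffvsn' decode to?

s(18)→z(25) and p(15)→s(18) fit y≡11x+9 (mod 26); the inverse of 11 mod 26 is 19. Treating letters as 0–25, the rule is x ↦ 11x + 9 (mod 26).
Decoding hffvsn: h(7)→19·(7−9)≡14=o; f(5)→19·(5−9)≡2=c; f(5)→19·(5−9)≡2=c; v(21)→19·(21−9)≡20=u; s(18)→19·(18−9)≡15=p; n(13)→19·(13−9)≡24=y (all mod 26).

occupy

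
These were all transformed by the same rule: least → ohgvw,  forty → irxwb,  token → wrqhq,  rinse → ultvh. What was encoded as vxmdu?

sugar

The shifts repeat in a cycle of length 3: positions 0,1,… shift by +3, +3, +6, then the pattern repeats.
Reversing it on vxmdu: v−3=s, x−3=u, m−6=g, d−3=a, u−3=r.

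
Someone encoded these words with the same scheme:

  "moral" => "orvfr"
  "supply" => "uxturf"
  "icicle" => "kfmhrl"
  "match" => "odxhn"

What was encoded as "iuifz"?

In moral: m→o is +2, o→r is +3, r→v is +4, a→f is +5 — the shift increases by 1 each position. The shift increases by 1 at each position, starting from +2: 2, 3, 4, ….
Reversing it on iuifz: i−2=g, u−3=r, i−4=e, f−5=a, z−6=t.

great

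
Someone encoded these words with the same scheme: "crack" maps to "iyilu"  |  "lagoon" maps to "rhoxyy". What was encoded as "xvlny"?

Each letter shifts forward by (position + 6), i.e. 6, 7, 8, … — the shift grows by one for each successive letter.
Reversing it on xvlny: x−6=r, v−7=o, l−8=d, n−9=e, y−10=o.

rodeo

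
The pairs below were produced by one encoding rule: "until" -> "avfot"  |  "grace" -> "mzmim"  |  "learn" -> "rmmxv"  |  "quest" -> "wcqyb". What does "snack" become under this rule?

yvmis

A repeating key of period 3 is used — shifts +6, +8, +12 over and over.
For snack: s+6=y, n+8=v, a+12=m, c+6=i, k+8=s.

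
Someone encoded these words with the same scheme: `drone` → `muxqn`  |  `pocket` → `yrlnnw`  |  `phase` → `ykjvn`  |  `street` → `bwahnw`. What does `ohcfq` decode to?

fetch

A repeating key of period 2 is used — shifts +9, +3 over and over.
Decoding ohcfq: o−9=f, h−3=e, c−9=t, f−3=c, q−9=h.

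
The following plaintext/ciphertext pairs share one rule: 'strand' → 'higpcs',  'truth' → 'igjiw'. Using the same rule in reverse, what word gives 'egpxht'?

Each letter is shifted forward by 15 in the alphabet (a Caesar shift of +15).
Undoing it on egpxht: e−15=p, g−15=r, p−15=a, x−15=i, h−15=s, t−15=e.

praise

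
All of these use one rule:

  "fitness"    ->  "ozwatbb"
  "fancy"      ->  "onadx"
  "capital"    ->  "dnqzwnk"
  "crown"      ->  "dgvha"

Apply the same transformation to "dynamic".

Each letter's alphabet position (a=0..z=25) is mapped through 21·x+13 mod 26 — an affine cipher.
On dynamic: d(3)→21·3+13≡24=y; y(24)→21·24+13≡23=x; n(13)→21·13+13≡0=a; a(0)→21·0+13≡13=n; m(12)→21·12+13≡5=f; i(8)→21·8+13≡25=z; c(2)→21·2+13≡3=d (all mod 26).

yxanfzd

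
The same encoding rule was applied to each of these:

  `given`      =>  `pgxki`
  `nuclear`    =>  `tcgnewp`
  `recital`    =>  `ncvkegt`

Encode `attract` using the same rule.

vectvvc

The output letters match the input read backwards, each shifted +2: given reversed is nevig. Two steps: reverse the string, then apply a Caesar shift of +2.
Applying it to attract: reverse → tcartta; then shift: t+2=v, c+2=e, a+2=c, r+2=t, t+2=v, t+2=v, a+2=c.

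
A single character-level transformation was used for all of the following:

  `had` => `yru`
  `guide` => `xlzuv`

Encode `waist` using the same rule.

Compare letters: h→y is +17, a→r is +17, d→u is +17 — a constant shift. It's a constant shift of +17 (ROT17).
For waist: w+17=n, a+17=r, i+17=z, s+17=j, t+17=k.

nrzjk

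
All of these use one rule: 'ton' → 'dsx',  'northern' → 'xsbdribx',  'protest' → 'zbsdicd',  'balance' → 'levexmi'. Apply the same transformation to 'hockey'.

The shift depends on letter class: consonant t→d is +10, but vowel o→s is +4. The rule splits by letter class: vowels +4, consonants +10.
For hockey: h(cons)+10=r, o(vowel)+4=s, c(cons)+10=m, k(cons)+10=u, e(vowel)+4=i, y(cons)+10=i.

rsmuii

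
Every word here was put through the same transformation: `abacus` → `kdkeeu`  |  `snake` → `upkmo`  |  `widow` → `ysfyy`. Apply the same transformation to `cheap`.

ejokr

The shift depends on letter class: consonant b→d is +2, but vowel a→k is +10. Two shifts are in play — +10 for a/e/i/o/u, +2 for every other letter.
Applying it to cheap: c(cons)+2=e, h(cons)+2=j, e(vowel)+10=o, a(vowel)+10=k, p(cons)+2=r.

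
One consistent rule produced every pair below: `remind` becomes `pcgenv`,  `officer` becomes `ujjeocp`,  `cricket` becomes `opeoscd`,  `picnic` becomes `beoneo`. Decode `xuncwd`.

honest

r(17)→p(15) and e(4)→c(2) fit y≡7x+0 (mod 26); the inverse of 7 mod 26 is 15. Treating letters as 0–25, the rule is x ↦ 7x + 0 (mod 26).
Reversing it on xuncwd: x(23)→15·(23−0)≡7=h; u(20)→15·(20−0)≡14=o; n(13)→15·(13−0)≡13=n; c(2)→15·(2−0)≡4=e; w(22)→15·(22−0)≡18=s; d(3)→15·(3−0)≡19=t (all mod 26).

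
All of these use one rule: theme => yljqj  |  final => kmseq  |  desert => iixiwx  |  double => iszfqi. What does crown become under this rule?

Shifts by position in theme: pos 0: t→y (+5), pos 1: h→l (+4), pos 2: e→j (+5), pos 3: m→q (+4) — repeating every 2. A repeating key of period 2 is used — shifts +5, +4 over and over.
Applying it to crown: c+5=h, r+4=v, o+5=t, w+4=a, n+5=s.

hvtas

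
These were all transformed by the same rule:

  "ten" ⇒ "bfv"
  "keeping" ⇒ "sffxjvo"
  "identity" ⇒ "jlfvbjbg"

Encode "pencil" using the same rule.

The shift depends on letter class: consonant t→b is +8, but vowel e→f is +1. Two shifts are in play — +1 for a/e/i/o/u, +8 for every other letter.
For pencil: p(cons)+8=x, e(vowel)+1=f, n(cons)+8=v, c(cons)+8=k, i(vowel)+1=j, l(cons)+8=t.

xfvkjt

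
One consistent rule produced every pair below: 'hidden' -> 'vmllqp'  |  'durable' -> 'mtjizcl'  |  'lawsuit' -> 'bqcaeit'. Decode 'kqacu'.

music

The output letters match the input read backwards, each shifted +8: hidden reversed is neddih. The word is reversed, then every letter is shifted forward by 8.
Undoing it on kqacu: shift back: k−8=c, q−8=i, a−8=s, c−8=u, u−8=m → cisum; then reverse → music.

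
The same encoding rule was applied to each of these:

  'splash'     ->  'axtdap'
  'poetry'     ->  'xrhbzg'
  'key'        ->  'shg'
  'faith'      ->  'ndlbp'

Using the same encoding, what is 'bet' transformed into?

The shift depends on letter class: consonant s→a is +8, but vowel a→d is +3. The rule splits by letter class: vowels +3, consonants +8.
Applying it to bet: b(cons)+8=j, e(vowel)+3=h, t(cons)+8=b.

jhb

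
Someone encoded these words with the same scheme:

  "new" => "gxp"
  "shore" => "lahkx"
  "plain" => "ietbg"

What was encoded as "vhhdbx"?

Compare letters: n→g is +19, e→x is +19, w→p is +19 — a constant shift. This is a Caesar cipher with shift 19.
Undoing it on vhhdbx: v−19=c, h−19=o, h−19=o, d−19=k, b−19=i, x−19=e.

cookie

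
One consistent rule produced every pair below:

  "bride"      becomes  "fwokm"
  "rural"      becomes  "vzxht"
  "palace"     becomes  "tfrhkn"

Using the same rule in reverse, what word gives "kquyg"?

glory

In bride: b→f is +4, r→w is +5, i→o is +6, d→k is +7 — the shift increases by 1 each position. Letter i (0-indexed) is shifted by i+4, so successive shifts are 4, 5, 6, ….
Reversing it on kquyg: k−4=g, q−5=l, u−6=o, y−7=r, g−8=y.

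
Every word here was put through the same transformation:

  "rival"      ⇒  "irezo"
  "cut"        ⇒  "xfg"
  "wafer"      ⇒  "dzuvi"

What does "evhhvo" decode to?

vessel

Each pair mirrors across the alphabet (r↔i, i↔r, v↔e): positions sum to 25. Letters are reflected about the middle of the alphabet (position → 25−position): Atbash.
Decoding evhhvo: e↔v, v↔e, h↔s, h↔s, v↔e, o↔l.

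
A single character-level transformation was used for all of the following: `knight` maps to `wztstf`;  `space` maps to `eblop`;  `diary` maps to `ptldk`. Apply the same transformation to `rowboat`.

The shift depends on letter class: consonant k→w is +12, but vowel i→t is +11. Vowels shift forward by 11 and consonants shift forward by 12.
For rowboat: r(cons)+12=d, o(vowel)+11=z, w(cons)+12=i, b(cons)+12=n, o(vowel)+11=z, a(vowel)+11=l, t(cons)+12=f.

dzinzlf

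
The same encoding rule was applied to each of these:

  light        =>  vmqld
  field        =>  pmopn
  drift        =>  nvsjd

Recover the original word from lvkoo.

brake

Shifts by position in light: pos 0: l→v (+10), pos 1: i→m (+4), pos 2: g→q (+10), pos 3: h→l (+4) — repeating every 2. It's a Vigenère-style cipher with numeric key [10,4]: position i shifts by key[i mod 2].
Decoding lvkoo: l−10=b, v−4=r, k−10=a, o−4=k, o−10=e.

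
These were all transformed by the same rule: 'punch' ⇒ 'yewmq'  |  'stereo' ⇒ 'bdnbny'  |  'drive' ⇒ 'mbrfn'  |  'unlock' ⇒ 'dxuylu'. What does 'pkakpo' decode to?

A repeating key of period 2 is used — shifts +9, +10 over and over.
Decoding pkakpo: p−9=g, k−10=a, a−9=r, k−10=a, p−9=g, o−10=e.

garage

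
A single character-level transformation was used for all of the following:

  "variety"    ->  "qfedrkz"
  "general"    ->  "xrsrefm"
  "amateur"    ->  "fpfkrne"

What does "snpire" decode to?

Treating letters as 0–25, the rule is x ↦ 3x + 5 (mod 26).
Reversing it on snpire: s(18)→9·(18−5)≡13=n; n(13)→9·(13−5)≡20=u; p(15)→9·(15−5)≡12=m; i(8)→9·(8−5)≡1=b; r(17)→9·(17−5)≡4=e; e(4)→9·(4−5)≡17=r (all mod 26).

number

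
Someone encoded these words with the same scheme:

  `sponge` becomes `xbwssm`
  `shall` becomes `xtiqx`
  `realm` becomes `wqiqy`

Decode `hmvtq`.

Shifts by position in sponge: pos 0: s→x (+5), pos 1: p→b (+12), pos 2: o→w (+8), pos 3: n→s (+5), pos 4: g→s (+12), pos 5: e→m (+8) — repeating every 3. A repeating key of period 3 is used — shifts +5, +12, +8 over and over.
Decoding hmvtq: h−5=c, m−12=a, v−8=n, t−5=o, q−12=e.

canoe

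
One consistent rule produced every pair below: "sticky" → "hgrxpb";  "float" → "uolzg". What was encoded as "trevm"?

given

This is the alphabet-reversal cipher (Atbash): a becomes z, b becomes y, etc.
Undoing it on trevm: t↔g, r↔i, e↔v, v↔e, m↔n.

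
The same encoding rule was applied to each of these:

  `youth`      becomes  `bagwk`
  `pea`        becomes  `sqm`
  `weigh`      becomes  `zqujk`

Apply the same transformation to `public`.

The shift depends on letter class: consonant y→b is +3, but vowel o→a is +12. Two shifts are in play — +12 for a/e/i/o/u, +3 for every other letter.
Applying it to public: p(cons)+3=s, u(vowel)+12=g, b(cons)+3=e, l(cons)+3=o, i(vowel)+12=u, c(cons)+3=f.

sgeouf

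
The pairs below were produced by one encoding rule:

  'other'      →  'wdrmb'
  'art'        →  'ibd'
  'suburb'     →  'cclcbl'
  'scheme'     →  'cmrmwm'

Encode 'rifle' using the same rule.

Vowels shift forward by 8 and consonants shift forward by 10.
Applying it to rifle: r(cons)+10=b, i(vowel)+8=q, f(cons)+10=p, l(cons)+10=v, e(vowel)+8=m.

bqpvm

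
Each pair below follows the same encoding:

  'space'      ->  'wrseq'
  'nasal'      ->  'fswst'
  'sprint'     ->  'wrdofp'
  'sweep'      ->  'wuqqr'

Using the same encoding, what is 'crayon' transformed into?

This is an affine cipher: with a=0,…,z=25, each position x becomes (19x+18) mod 26.
For crayon: c(2)→19·2+18≡4=e; r(17)→19·17+18≡3=d; a(0)→19·0+18≡18=s; y(24)→19·24+18≡6=g; o(14)→19·14+18≡24=y; n(13)→19·13+18≡5=f (all mod 26).

edsgyf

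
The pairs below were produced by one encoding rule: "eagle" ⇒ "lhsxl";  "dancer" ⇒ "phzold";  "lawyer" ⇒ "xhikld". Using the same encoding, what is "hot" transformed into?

tvf

The shift depends on letter class: consonant g→s is +12, but vowel e→l is +7. Two shifts are in play — +7 for a/e/i/o/u, +12 for every other letter.
For hot: h(cons)+12=t, o(vowel)+7=v, t(cons)+12=f.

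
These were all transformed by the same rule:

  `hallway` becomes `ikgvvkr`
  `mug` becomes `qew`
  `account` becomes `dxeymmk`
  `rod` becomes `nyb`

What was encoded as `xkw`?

man

The output letters match the input read backwards, each shifted +10: hallway reversed is yawllah. The word is reversed, then every letter is shifted forward by 10.
Undoing it on xkw: shift back: x−10=n, k−10=a, w−10=m → nam; then reverse → man.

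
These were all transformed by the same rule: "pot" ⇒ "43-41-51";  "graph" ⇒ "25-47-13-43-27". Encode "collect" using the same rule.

Each letter becomes 2×(its alphabet position, a=1..z=26) + 11.
For collect: c=3→17, o=15→41, l=12→35, l=12→35, e=5→21, c=3→17, t=20→51.

17-41-35-35-21-17-51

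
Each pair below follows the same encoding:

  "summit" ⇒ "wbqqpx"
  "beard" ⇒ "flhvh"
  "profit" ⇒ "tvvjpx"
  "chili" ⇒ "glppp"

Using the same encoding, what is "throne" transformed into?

The shift depends on letter class: consonant s→w is +4, but vowel u→b is +7. The rule splits by letter class: vowels +7, consonants +4.
On throne: t(cons)+4=x, h(cons)+4=l, r(cons)+4=v, o(vowel)+7=v, n(cons)+4=r, e(vowel)+7=l.

xlvvrl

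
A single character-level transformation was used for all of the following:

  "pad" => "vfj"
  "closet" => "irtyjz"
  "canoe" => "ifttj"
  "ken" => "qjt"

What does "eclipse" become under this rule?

The shift depends on letter class: consonant p→v is +6, but vowel a→f is +5. The rule splits by letter class: vowels +5, consonants +6.
For eclipse: e(vowel)+5=j, c(cons)+6=i, l(cons)+6=r, i(vowel)+5=n, p(cons)+6=v, s(cons)+6=y, e(vowel)+5=j.

jirnvyj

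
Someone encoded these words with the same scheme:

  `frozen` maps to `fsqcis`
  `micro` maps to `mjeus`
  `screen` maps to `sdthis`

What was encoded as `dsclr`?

drain

Each letter shifts forward by its position index (0, 1, 2, …) — the shift grows by one for each successive letter.
Decoding dsclr: d−0=d, s−1=r, c−2=a, l−3=i, r−4=n.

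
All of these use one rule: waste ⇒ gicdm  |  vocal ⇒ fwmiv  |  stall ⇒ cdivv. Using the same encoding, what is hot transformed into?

The shift depends on letter class: consonant w→g is +10, but vowel a→i is +8. Vowels shift forward by 8 and consonants shift forward by 10.
For hot: h(cons)+10=r, o(vowel)+8=w, t(cons)+10=d.

rwd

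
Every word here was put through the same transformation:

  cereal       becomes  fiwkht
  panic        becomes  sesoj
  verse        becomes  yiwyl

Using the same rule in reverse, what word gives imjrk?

In cereal: c→f is +3, e→i is +4, r→w is +5, e→k is +6 — the shift increases by 1 each position. Letter i (0-indexed) is shifted by i+3, so successive shifts are 3, 4, 5, ….
Reversing it on imjrk: i−3=f, m−4=i, j−5=e, r−6=l, k−7=d.

field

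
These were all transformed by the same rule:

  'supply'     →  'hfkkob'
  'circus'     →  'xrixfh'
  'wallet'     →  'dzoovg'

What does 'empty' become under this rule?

Each pair mirrors across the alphabet (s↔h, u↔f, p↔k): positions sum to 25. Each letter is replaced by its mirror in the alphabet: a↔z, b↔y, c↔x, and so on (the Atbash cipher).
For empty: e↔v, m↔n, p↔k, t↔g, y↔b.

vnkgb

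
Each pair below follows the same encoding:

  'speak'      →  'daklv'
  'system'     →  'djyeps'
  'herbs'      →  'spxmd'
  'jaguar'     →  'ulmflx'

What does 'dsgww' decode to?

shall

Shifts by position in speak: pos 0: s→d (+11), pos 1: p→a (+11), pos 2: e→k (+6), pos 3: a→l (+11), pos 4: k→v (+11) — repeating every 3. It's a Vigenère-style cipher with numeric key [11,11,6]: position i shifts by key[i mod 3].
Reversing it on dsgww: d−11=s, s−11=h, g−6=a, w−11=l, w−11=l.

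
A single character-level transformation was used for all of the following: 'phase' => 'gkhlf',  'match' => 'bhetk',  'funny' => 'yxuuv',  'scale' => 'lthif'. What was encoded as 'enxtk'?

touch

p(15)→g(6) and h(7)→k(10) fit y≡19x+7 (mod 26); the inverse of 19 mod 26 is 11. Treating letters as 0–25, the rule is x ↦ 19x + 7 (mod 26).
Reversing it on enxtk: e(4)→11·(4−7)≡19=t; n(13)→11·(13−7)≡14=o; x(23)→11·(23−7)≡20=u; t(19)→11·(19−7)≡2=c; k(10)→11·(10−7)≡7=h (all mod 26).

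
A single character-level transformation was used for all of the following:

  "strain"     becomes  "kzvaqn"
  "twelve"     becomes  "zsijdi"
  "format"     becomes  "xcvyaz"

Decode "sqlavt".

s(18)→k(10) and t(19)→z(25) fit y≡15x+0 (mod 26); the inverse of 15 mod 26 is 7. Treating letters as 0–25, the rule is x ↦ 15x + 0 (mod 26).
Decoding sqlavt: s(18)→7·(18−0)≡22=w; q(16)→7·(16−0)≡8=i; l(11)→7·(11−0)≡25=z; a(0)→7·(0−0)≡0=a; v(21)→7·(21−0)≡17=r; t(19)→7·(19−0)≡3=d (all mod 26).

wizard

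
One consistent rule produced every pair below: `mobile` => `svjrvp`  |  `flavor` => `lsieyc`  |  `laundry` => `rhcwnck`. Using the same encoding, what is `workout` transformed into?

In mobile: m→s is +6, o→v is +7, b→j is +8, i→r is +9 — the shift increases by 1 each position. The shift increases by 1 at each position, starting from +6: 6, 7, 8, ….
On workout: w+6=c, o+7=v, r+8=z, k+9=t, o+10=y, u+11=f, t+12=f.

cvztyff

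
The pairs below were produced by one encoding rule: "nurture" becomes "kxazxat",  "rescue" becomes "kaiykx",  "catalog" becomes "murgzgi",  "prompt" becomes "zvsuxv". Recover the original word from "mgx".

The output letters match the input read backwards, each shifted +6: nurture reversed is erutrun. Two steps: reverse the string, then apply a Caesar shift of +6.
Decoding mgx: shift back: m−6=g, g−6=a, x−6=r → gar; then reverse → rag.

rag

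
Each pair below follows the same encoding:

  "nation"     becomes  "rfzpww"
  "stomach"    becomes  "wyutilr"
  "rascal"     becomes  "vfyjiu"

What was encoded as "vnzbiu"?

Letter i (0-indexed) is shifted by i+4, so successive shifts are 4, 5, 6, ….
Reversing it on vnzbiu: v−4=r, n−5=i, z−6=t, b−7=u, i−8=a, u−9=l.

ritual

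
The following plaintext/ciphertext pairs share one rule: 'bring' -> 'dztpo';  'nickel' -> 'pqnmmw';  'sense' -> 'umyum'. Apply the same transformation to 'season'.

Shifts by position in bring: pos 0: b→d (+2), pos 1: r→z (+8), pos 2: i→t (+11), pos 3: n→p (+2), pos 4: g→o (+8) — repeating every 3. The shifts repeat in a cycle of length 3: positions 0,1,… shift by +2, +8, +11, then the pattern repeats.
Applying it to season: s+2=u, e+8=m, a+11=l, s+2=u, o+8=w, n+11=y.

umluwy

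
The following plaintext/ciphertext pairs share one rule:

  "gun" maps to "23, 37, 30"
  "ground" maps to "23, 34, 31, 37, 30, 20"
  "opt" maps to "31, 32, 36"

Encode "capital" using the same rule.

19, 17, 32, 25, 36, 17, 28

g is letter #7 and maps to 23: an offset of 16. Each letter is replaced by its alphabet position (a=1..z=26) + 16.
For capital: c=3→19, a=1→17, p=16→32, i=9→25, t=20→36, a=1→17, l=12→28.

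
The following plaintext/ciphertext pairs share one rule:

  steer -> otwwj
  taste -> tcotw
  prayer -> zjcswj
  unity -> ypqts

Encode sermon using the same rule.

owjkup

s(18)→o(14) and t(19)→t(19) fit y≡5x+2 (mod 26); the inverse of 5 mod 26 is 21. Each letter's alphabet position (a=0..z=25) is mapped through 5·x+2 mod 26 — an affine cipher.
On sermon: s(18)→5·18+2≡14=o; e(4)→5·4+2≡22=w; r(17)→5·17+2≡9=j; m(12)→5·12+2≡10=k; o(14)→5·14+2≡20=u; n(13)→5·13+2≡15=p (all mod 26).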